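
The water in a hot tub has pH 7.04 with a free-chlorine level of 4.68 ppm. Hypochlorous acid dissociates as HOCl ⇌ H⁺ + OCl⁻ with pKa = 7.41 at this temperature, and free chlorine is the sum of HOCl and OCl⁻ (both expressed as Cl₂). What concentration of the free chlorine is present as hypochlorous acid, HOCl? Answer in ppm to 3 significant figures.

3.28 ppm

[OCl⁻]/[HOCl] = 10^(pH − pKa) = 10^(7.04 − 7.41) = 10^-0.37 = 0.4266.
Fraction as HOCl = 1 / (1 + 0.4266) = 0.701.
HOCl = 0.701 × 4.68 ppm = 3.281 ppm.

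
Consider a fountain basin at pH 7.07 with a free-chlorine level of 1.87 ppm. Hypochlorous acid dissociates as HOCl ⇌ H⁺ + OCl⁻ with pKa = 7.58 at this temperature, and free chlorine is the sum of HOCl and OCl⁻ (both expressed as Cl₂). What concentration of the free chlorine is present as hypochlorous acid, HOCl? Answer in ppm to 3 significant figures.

[OCl⁻]/[HOCl] = 10^(pH − pKa) = 10^(7.07 − 7.58) = 10^-0.51 = 0.309.
Fraction as HOCl = 1 / (1 + 0.309) = 0.7639.
HOCl = 0.7639 × 1.87 ppm = 1.429 ppm.

1.43 ppm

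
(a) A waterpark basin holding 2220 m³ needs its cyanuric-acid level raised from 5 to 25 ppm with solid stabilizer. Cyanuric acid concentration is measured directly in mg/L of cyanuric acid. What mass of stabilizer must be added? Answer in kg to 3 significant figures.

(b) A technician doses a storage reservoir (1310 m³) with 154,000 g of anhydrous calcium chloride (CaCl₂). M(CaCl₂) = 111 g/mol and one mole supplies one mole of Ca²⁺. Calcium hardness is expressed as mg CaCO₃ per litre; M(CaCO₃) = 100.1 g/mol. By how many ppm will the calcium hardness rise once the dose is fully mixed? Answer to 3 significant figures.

(a) 44.4 kg; (b) 106 ppm

(a) Volume: 2220 m³ = 2,220,000 L.
(a) CYA to add: (25 − 5) = 20 mg/L × 2,220,000 L = 44,400 g cyanuric acid.

(b) Volume: 1310 m³ = 1,310,000 L.
(b) Moles of Ca²⁺: 154,000 g ÷ 111 g/mol = 1387 mol.
(b) As CaCO₃: 1387 mol × 100.1 g/mol = 138,900 g.
(b) Rise: 138,900 g / 1,310,000 L × 1000 = 106 mg/L.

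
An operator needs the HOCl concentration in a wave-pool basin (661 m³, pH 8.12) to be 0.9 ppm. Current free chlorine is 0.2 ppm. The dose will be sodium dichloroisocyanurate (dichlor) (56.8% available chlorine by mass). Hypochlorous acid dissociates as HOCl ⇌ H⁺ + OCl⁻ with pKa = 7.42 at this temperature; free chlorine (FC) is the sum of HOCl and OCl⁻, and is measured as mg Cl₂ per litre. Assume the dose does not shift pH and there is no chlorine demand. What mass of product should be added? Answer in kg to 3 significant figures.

6.06 kg

Volume: 661 m³ = 661,000 L.
[OCl⁻]/[HOCl] = 10^(pH − pKa) = 10^(8.12 − 7.42) = 5.012; fraction as HOCl = 1/(1 + 5.012) = 0.1663.
Free chlorine required for 0.9 ppm HOCl: 0.9 / 0.1663 = 5.411 ppm.
FC to add: 5.411 − 0.2 = 5.211 mg/L as Cl₂.
Cl₂ equivalent: 5.211 mg/L × 661,000 L = 3444 g.
Product at 56.8% available Cl: 3444 / 0.568 = 6064 g.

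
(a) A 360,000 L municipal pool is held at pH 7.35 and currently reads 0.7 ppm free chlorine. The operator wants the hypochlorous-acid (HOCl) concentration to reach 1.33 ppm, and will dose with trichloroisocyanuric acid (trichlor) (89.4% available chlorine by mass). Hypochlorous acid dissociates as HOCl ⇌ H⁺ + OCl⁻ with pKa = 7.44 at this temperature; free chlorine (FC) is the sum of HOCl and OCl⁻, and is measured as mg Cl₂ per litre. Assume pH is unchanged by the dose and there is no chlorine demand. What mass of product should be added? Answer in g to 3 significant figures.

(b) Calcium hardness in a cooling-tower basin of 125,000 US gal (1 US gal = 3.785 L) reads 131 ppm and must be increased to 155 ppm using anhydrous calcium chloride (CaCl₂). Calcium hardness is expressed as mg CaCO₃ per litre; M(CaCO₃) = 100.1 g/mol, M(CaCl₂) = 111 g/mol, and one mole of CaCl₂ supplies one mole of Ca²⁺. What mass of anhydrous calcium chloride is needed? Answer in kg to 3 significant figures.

(a) [OCl⁻]/[HOCl] = 10^(pH − pKa) = 10^(7.35 − 7.44) = 0.8128; fraction as HOCl = 1/(1 + 0.8128) = 0.5516.
(a) Free chlorine required for 1.33 ppm HOCl: 1.33 / 0.5516 = 2.411 ppm.
(a) FC to add: 2.411 − 0.7 = 1.711 mg/L as Cl₂.
(a) Cl₂ equivalent: 1.711 mg/L × 360,000 L = 616 g.
(a) Product at 89.4% available Cl: 616 / 0.894 = 689 g.

(b) Volume: 125,000 US gal × 3.785 L/gal = 473,125 L.
(b) Hardness to add: (155 − 131) = 24 mg/L as CaCO₃ × 473,125 L = 11,360 g as CaCO₃.
(b) Moles of Ca²⁺ (1 mol Ca²⁺ ≡ 1 mol CaCO₃): 11,360 / 100.1 g/mol = 113.4 mol.
(b) Mass of CaCl₂: 113.4 × 111 = 12,590 g.

(a) 689 g; (b) 12.6 kg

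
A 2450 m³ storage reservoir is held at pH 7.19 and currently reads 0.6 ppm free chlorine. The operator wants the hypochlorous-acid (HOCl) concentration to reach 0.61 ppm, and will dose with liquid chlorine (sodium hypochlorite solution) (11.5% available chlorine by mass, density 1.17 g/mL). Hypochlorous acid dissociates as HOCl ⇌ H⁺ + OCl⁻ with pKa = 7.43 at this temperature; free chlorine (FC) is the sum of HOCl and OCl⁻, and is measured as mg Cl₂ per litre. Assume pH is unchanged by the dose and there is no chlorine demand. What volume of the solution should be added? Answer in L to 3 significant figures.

Volume: 2450 m³ = 2,450,000 L.
[OCl⁻]/[HOCl] = 10^(pH − pKa) = 10^(7.19 − 7.43) = 0.5754; fraction as HOCl = 1/(1 + 0.5754) = 0.6347.
Free chlorine required for 0.61 ppm HOCl: 0.61 / 0.6347 = 0.961 ppm.
FC to add: 0.961 − 0.6 = 0.361 mg/L as Cl₂.
Cl₂ equivalent: 0.361 mg/L × 2,450,000 L = 884.5 g.
Product at 11.5% available Cl: 884.5 / 0.115 = 7691 g.
Volume: 7691 g ÷ 1.17 g/mL = 6574 mL.

6.57 L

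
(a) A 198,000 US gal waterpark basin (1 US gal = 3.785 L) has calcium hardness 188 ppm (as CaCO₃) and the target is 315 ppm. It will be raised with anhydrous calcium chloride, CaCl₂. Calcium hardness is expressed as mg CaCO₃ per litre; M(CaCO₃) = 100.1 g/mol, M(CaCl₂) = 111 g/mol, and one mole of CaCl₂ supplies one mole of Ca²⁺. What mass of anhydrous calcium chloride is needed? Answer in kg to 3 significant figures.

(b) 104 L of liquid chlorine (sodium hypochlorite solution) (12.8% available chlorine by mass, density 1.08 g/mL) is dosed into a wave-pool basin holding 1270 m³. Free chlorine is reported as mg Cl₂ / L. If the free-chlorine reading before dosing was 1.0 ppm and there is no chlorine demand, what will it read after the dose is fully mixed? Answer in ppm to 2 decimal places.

(a) 106 kg; (b) 12.32 ppm

(a) Volume: 198,000 US gal × 3.785 L/gal = 749,430 L.
(a) Hardness to add: (315 − 188) = 127 mg/L as CaCO₃ × 749,430 L = 95,180 g as CaCO₃.
(a) Moles of Ca²⁺ (1 mol Ca²⁺ ≡ 1 mol CaCO₃): 95,180 / 100.1 g/mol = 950.8 mol.
(a) Mass of CaCl₂: 950.8 × 111 = 105,500 g.

(b) Volume: 1270 m³ = 1,270,000 L.
(b) Mass of solution: 104 L × 1000 mL/L × 1.08 g/mL = 112,300 g.
(b) Available chlorine delivered: 112,300 g × 0.128 = 14,380 g as Cl₂.
(b) Concentration rise: 14,380 g / 1,270,000 L = 11.32 mg/L = 11.32 ppm.
(b) Final FC: 1.0 + 11.32 = 12.32 ppm.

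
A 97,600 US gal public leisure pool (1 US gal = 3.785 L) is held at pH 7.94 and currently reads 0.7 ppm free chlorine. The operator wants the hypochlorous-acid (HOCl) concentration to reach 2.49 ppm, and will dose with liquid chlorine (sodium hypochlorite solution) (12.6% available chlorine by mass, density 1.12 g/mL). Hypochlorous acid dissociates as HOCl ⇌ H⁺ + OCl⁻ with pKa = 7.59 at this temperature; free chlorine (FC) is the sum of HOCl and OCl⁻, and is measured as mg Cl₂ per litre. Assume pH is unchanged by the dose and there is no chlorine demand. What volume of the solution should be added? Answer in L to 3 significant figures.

Volume: 97,600 US gal × 3.785 L/gal = 369,416 L.
[OCl⁻]/[HOCl] = 10^(pH − pKa) = 10^(7.94 − 7.59) = 2.239; fraction as HOCl = 1/(1 + 2.239) = 0.3088.
Free chlorine required for 2.49 ppm HOCl: 2.49 / 0.3088 = 8.064 ppm.
FC to add: 8.064 − 0.7 = 7.364 mg/L as Cl₂.
Cl₂ equivalent: 7.364 mg/L × 369,416 L = 2721 g.
Product at 12.6% available Cl: 2721 / 0.126 = 21,590 g.
Volume: 21,590 g ÷ 1.12 g/mL = 19,280 mL.

19.3 L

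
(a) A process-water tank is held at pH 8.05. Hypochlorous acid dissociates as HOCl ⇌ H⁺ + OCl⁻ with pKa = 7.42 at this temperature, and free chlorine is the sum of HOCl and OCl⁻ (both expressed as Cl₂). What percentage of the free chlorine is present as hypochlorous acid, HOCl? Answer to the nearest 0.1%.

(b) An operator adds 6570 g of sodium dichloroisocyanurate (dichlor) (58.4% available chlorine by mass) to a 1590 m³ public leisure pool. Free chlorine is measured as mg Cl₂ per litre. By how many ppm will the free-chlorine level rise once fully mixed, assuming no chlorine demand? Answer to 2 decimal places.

(a) 19.0%; (b) 2.41 ppm

(a) [OCl⁻]/[HOCl] = 10^(pH − pKa) = 10^(8.05 − 7.42) = 10^0.63 = 4.266.
(a) Fraction as HOCl = 1 / (1 + 4.266) = 0.1899.

(b) Volume: 1590 m³ = 1,590,000 L.
(b) Available chlorine delivered: 6570 g × 0.584 = 3837 g as Cl₂.
(b) Concentration rise: 3837 g / 1,590,000 L = 2.413 mg/L = 2.41 ppm.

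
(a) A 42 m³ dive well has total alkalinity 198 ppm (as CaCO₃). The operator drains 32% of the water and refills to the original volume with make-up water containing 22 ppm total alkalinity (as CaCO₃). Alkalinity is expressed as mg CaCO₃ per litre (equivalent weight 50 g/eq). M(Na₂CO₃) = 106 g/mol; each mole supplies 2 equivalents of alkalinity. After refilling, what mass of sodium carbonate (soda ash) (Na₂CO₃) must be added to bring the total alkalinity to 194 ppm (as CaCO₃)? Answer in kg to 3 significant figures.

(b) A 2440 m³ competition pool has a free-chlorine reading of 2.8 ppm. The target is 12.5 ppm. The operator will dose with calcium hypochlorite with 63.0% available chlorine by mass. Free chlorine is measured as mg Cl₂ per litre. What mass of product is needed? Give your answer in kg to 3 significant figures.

(a) 2.33 kg; (b) 37.6 kg

(a) Volume: 42 m³ = 42,000 L.
(a) After draining 32% and refilling: 198 × 0.68 + 22 × 0.32 = 141.68 ppm.
(a) Deficit to target: 194 − 141.68 = 52.32 mg/L.
(a) As CaCO₃: 52.32 mg/L × 42,000 L = 2197 g; ÷ 50 g/eq ÷ 2 = 21.97 mol Na₂CO₃.
(a) Mass: 21.97 × 106 = 2329 g.

(b) Volume: 2440 m³ = 2,440,000 L.
(b) Chlorine deficit: 12.5 − 2.8 = 9.7 ppm = 9.7 mg/L as Cl₂.
(b) Cl₂ equivalent needed: 9.7 mg/L × 2,440,000 L = 23,670,000 mg = 23,670 g.
(b) Product at 63.0% available chlorine: 23,670 / 0.63 = 37,570 g.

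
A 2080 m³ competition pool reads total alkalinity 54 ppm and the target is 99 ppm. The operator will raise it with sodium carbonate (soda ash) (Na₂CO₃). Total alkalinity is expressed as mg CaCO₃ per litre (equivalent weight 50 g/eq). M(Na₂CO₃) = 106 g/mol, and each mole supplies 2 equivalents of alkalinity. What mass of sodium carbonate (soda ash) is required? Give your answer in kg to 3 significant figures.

Volume: 2080 m³ = 2,080,000 L.
Alkalinity to add: (99 − 54) = 45 mg/L as CaCO₃ × 2,080,000 L = 93,600 g as CaCO₃.
Equivalents: 93,600 g ÷ 50 g/eq = 1872 eq.
Each mole of Na₂CO₃ supplies 2 eq, so 1872 / 2 = 936 mol.
Mass: 936 mol × 106 g/mol = 99,220 g.

99.2 kg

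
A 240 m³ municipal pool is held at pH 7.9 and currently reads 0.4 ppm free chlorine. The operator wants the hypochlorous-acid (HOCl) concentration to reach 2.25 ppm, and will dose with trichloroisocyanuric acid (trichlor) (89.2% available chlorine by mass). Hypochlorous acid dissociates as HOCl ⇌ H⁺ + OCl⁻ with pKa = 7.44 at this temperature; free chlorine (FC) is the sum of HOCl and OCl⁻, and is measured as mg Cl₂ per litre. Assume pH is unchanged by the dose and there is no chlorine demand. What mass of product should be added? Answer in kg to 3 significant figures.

2.24 kg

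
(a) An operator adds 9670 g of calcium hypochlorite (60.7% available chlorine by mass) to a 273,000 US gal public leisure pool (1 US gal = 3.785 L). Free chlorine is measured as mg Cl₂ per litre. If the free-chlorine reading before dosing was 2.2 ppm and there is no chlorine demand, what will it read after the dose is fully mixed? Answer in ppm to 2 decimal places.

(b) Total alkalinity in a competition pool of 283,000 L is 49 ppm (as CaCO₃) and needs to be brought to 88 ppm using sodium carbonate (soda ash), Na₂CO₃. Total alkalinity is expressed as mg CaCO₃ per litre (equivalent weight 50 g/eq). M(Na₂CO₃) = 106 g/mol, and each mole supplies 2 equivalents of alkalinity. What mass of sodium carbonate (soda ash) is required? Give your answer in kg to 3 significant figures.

(a) 7.88 ppm; (b) 11.7 kg

(a) Volume: 273,000 US gal × 3.785 L/gal = 1,033,305 L.
(a) Available chlorine delivered: 9670 g × 0.607 = 5870 g as Cl₂.
(a) Concentration rise: 5870 g / 1,033,305 L = 5.681 mg/L = 5.68 ppm.
(a) Final FC: 2.2 + 5.68 = 7.88 ppm.

(b) Alkalinity to add: (88 − 49) = 39 mg/L as CaCO₃ × 283,000 L = 11,040 g as CaCO₃.
(b) Equivalents: 11,040 g ÷ 50 g/eq = 220.7 eq.
(b) Each mole of Na₂CO₃ supplies 2 eq, so 220.7 / 2 = 110.4 mol.
(b) Mass: 110.4 mol × 106 g/mol = 11,700 g.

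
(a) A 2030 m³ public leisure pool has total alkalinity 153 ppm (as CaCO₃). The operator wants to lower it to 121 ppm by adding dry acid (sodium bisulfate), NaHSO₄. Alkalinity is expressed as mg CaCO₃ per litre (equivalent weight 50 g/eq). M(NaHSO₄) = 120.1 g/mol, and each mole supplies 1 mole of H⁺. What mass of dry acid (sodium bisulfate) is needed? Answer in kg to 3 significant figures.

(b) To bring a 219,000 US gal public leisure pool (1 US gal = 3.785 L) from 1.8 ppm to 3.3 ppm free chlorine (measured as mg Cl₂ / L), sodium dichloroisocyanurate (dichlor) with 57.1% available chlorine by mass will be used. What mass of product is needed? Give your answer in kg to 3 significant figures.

(a) 156 kg; (b) 2.18 kg

(a) Volume: 2030 m³ = 2,030,000 L.
(a) Alkalinity to neutralize: (153 − 121) = 32 mg/L as CaCO₃ × 2,030,000 L = 64,960 g as CaCO₃.
(a) Equivalents of H⁺ required: 64,960 ÷ 50 g/eq = 1299 eq = 1299 mol NaHSO₄.
(a) Mass of NaHSO₄: 1299 × 120.1 = 156,000 g.

(b) Volume: 219,000 US gal × 3.785 L/gal = 828,915 L.
(b) Chlorine deficit: 3.3 − 1.8 = 1.5 ppm = 1.5 mg/L as Cl₂.
(b) Cl₂ equivalent needed: 1.5 mg/L × 828,915 L = 1,243,000 mg = 1243 g.
(b) Product at 57.1% available chlorine: 1243 / 0.571 = 2178 g.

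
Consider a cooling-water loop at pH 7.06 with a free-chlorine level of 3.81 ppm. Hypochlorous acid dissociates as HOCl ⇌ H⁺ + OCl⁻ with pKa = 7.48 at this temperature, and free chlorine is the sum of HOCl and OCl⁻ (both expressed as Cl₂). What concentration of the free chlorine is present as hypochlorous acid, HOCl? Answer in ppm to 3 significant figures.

[OCl⁻]/[HOCl] = 10^(pH − pKa) = 10^(7.06 − 7.48) = 10^-0.42 = 0.3802.
Fraction as HOCl = 1 / (1 + 0.3802) = 0.7245.
HOCl = 0.7245 × 3.81 ppm = 2.76 ppm.

2.76 ppm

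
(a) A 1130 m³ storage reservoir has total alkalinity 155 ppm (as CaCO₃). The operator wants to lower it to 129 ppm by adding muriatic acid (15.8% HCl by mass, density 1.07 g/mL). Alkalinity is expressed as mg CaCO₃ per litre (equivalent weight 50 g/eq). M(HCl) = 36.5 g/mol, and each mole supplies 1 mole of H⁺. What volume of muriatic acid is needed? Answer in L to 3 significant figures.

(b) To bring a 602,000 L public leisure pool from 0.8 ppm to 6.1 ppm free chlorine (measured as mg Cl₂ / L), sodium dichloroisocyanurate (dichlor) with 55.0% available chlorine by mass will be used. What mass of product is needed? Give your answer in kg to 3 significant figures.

(a) 127 L; (b) 5.80 kg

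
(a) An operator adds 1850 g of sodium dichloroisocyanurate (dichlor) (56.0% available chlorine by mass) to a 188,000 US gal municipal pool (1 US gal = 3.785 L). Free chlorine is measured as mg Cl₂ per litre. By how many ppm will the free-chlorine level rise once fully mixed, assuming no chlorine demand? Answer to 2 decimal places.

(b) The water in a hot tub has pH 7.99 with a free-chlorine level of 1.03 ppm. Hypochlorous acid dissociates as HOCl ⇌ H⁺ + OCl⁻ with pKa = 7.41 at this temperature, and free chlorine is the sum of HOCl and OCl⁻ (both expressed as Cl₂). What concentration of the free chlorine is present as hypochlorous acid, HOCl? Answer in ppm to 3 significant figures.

(a) Volume: 188,000 US gal × 3.785 L/gal = 711,580 L.
(a) Available chlorine delivered: 1850 g × 0.56 = 1036 g as Cl₂.
(a) Concentration rise: 1036 g / 711,580 L = 1.456 mg/L = 1.46 ppm.

(b) [OCl⁻]/[HOCl] = 10^(pH − pKa) = 10^(7.99 − 7.41) = 10^0.58 = 3.802.
(b) Fraction as HOCl = 1 / (1 + 3.802) = 0.2083.
(b) HOCl = 0.2083 × 1.03 ppm = 0.2145 ppm.

(a) 1.46 ppm; (b) 0.214 ppm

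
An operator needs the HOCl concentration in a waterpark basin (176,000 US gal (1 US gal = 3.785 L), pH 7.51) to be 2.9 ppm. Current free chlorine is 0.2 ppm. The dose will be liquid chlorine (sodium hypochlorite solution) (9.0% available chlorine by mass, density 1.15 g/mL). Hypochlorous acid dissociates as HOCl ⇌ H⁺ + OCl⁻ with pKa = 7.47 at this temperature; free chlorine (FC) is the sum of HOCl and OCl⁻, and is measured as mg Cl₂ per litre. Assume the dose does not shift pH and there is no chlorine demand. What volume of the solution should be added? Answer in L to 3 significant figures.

37.8 L

Volume: 176,000 US gal × 3.785 L/gal = 666,160 L.
[OCl⁻]/[HOCl] = 10^(pH − pKa) = 10^(7.51 − 7.47) = 1.096; fraction as HOCl = 1/(1 + 1.096) = 0.477.
Free chlorine required for 2.9 ppm HOCl: 2.9 / 0.477 = 6.08 ppm.
FC to add: 6.08 − 0.2 = 5.88 mg/L as Cl₂.
Cl₂ equivalent: 5.88 mg/L × 666,160 L = 3917 g.
Product at 9.0% available Cl: 3917 / 0.09 = 43,520 g.
Volume: 43,520 g ÷ 1.15 g/mL = 37,840 mL.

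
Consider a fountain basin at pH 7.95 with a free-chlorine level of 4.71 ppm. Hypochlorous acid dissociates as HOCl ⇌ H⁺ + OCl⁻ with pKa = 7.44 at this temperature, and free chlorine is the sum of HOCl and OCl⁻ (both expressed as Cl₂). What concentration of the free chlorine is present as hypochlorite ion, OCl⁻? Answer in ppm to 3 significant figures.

3.60 ppm

[OCl⁻]/[HOCl] = 10^(pH − pKa) = 10^(7.95 − 7.44) = 10^0.51 = 3.236.
Fraction as HOCl = 1 / (1 + 3.236) = 0.2361.
OCl⁻ = (1 − 0.2361) × 4.71 ppm = 3.598 ppm.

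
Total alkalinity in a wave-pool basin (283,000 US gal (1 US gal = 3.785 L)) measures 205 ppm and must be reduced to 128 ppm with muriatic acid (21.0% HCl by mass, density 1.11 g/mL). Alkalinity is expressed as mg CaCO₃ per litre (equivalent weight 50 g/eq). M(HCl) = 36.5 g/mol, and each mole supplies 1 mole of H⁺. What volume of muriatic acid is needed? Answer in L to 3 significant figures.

258 L

Volume: 283,000 US gal × 3.785 L/gal = 1,071,155 L.
Alkalinity to neutralize: (205 − 128) = 77 mg/L as CaCO₃ × 1,071,155 L = 82,480 g as CaCO₃.
Equivalents of H⁺ required: 82,480 ÷ 50 g/eq = 1650 eq = 1650 mol HCl.
Mass of HCl: 1650 × 36.5 = 60,210 g.
Mass of 21.0% solution: 60,210 / 0.21 = 286,700 g.
Volume: 286,700 g ÷ 1.11 g/mL = 258,300 mL.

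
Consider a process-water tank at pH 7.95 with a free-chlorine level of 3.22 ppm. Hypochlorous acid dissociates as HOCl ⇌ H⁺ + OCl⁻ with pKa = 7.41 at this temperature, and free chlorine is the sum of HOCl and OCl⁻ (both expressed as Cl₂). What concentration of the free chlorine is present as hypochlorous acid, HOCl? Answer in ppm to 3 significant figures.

0.721 ppm

[OCl⁻]/[HOCl] = 10^(pH − pKa) = 10^(7.95 − 7.41) = 10^0.54 = 3.467.
Fraction as HOCl = 1 / (1 + 3.467) = 0.2238.
HOCl = 0.2238 × 3.22 ppm = 0.7208 ppm.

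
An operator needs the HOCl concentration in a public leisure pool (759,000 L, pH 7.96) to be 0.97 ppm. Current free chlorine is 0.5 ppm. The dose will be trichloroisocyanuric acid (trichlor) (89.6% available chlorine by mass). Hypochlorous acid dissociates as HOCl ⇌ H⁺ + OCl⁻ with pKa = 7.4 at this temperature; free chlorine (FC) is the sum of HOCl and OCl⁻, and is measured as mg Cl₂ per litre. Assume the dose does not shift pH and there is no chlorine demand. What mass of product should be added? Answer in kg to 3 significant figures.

[OCl⁻]/[HOCl] = 10^(pH − pKa) = 10^(7.96 − 7.4) = 3.631; fraction as HOCl = 1/(1 + 3.631) = 0.2159.
Free chlorine required for 0.97 ppm HOCl: 0.97 / 0.2159 = 4.492 ppm.
FC to add: 4.492 − 0.5 = 3.992 mg/L as Cl₂.
Cl₂ equivalent: 3.992 mg/L × 759,000 L = 3030 g.
Product at 89.6% available Cl: 3030 / 0.896 = 3381 g.

3.38 kg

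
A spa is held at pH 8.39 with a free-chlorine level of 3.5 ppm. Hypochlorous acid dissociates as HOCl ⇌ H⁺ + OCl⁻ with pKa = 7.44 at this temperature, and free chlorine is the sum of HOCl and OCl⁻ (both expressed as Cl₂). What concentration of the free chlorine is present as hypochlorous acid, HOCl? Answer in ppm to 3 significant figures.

0.353 ppm

[OCl⁻]/[HOCl] = 10^(pH − pKa) = 10^(8.39 − 7.44) = 10^0.95 = 8.913.
Fraction as HOCl = 1 / (1 + 8.913) = 0.1009.
HOCl = 0.1009 × 3.5 ppm = 0.3531 ppm.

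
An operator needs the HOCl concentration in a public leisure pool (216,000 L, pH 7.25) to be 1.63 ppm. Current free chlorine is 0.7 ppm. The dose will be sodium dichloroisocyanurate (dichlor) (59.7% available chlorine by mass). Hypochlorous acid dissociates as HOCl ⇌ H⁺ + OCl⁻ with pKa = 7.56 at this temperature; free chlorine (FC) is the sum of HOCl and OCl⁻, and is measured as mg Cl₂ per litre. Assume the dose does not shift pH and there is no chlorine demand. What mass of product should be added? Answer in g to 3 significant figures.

[OCl⁻]/[HOCl] = 10^(pH − pKa) = 10^(7.25 − 7.56) = 0.4898; fraction as HOCl = 1/(1 + 0.4898) = 0.6712.
Free chlorine required for 1.63 ppm HOCl: 1.63 / 0.6712 = 2.428 ppm.
FC to add: 2.428 − 0.7 = 1.728 mg/L as Cl₂.
Cl₂ equivalent: 1.728 mg/L × 216,000 L = 373.3 g.
Product at 59.7% available Cl: 373.3 / 0.597 = 625.3 g.

625 g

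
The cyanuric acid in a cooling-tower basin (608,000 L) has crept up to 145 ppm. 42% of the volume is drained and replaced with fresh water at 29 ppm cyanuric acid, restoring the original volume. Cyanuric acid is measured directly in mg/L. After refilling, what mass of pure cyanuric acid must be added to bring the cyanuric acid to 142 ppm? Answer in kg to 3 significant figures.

27.8 kg

After draining 42% and refilling: 145 × 0.58 + 29 × 0.42 = 96.28 ppm.
Deficit to target: 142 − 96.28 = 45.72 mg/L.
Mass: 45.72 mg/L × 608,000 L = 27,800 g cyanuric acid.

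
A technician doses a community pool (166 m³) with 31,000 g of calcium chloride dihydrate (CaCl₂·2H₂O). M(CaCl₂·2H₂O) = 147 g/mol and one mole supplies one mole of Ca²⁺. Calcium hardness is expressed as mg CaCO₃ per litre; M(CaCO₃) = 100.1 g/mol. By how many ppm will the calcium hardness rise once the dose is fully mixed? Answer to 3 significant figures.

Volume: 166 m³ = 166,000 L.
Moles of Ca²⁺: 31,000 g ÷ 147 g/mol = 210.9 mol.
As CaCO₃: 210.9 mol × 100.1 g/mol = 21,110 g.
Rise: 21,110 g / 166,000 L × 1000 = 127.2 mg/L.

127 ppm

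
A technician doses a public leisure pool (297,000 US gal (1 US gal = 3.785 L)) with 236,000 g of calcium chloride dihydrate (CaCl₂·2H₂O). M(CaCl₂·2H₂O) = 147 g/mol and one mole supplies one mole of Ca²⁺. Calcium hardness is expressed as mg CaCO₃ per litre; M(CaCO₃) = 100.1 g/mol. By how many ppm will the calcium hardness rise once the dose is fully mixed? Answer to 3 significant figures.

Volume: 297,000 US gal × 3.785 L/gal = 1,124,145 L.
Moles of Ca²⁺: 236,000 g ÷ 147 g/mol = 1605 mol.
As CaCO₃: 1605 mol × 100.1 g/mol = 160,700 g.
Rise: 160,700 g / 1,124,145 L × 1000 = 143 mg/L.

143 ppm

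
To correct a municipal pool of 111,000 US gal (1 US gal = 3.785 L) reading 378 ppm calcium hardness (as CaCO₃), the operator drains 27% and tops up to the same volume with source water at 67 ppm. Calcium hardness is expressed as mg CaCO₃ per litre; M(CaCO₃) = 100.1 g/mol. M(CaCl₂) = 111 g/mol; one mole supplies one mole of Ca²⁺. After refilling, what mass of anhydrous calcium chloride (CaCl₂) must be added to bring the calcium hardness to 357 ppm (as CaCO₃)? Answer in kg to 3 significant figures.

Volume: 111,000 US gal × 3.785 L/gal = 420,135 L.
After draining 27% and refilling: 378 × 0.73 + 67 × 0.27 = 294.03 ppm.
Deficit to target: 357 − 294.03 = 62.97 mg/L.
As CaCO₃: 62.97 mg/L × 420,135 L = 26,460 g; ÷ 100.1 = 264.3 mol Ca²⁺.
Mass: 264.3 × 111 = 29,340 g.

29.3 kg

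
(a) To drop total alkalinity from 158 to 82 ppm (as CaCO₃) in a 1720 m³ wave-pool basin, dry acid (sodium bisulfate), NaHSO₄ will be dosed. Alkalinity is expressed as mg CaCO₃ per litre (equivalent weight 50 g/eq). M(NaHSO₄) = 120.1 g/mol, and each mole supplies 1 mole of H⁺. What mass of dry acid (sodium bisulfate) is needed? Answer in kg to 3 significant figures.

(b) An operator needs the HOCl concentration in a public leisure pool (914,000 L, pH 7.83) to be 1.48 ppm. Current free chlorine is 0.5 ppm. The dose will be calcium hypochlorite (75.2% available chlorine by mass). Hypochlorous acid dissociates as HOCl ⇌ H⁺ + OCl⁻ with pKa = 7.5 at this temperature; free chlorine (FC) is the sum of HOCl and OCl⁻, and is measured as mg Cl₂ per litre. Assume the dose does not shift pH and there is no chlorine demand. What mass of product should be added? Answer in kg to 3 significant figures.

(a) Volume: 1720 m³ = 1,720,000 L.
(a) Alkalinity to neutralize: (158 − 82) = 76 mg/L as CaCO₃ × 1,720,000 L = 130,700 g as CaCO₃.
(a) Equivalents of H⁺ required: 130,700 ÷ 50 g/eq = 2614 eq = 2614 mol NaHSO₄.
(a) Mass of NaHSO₄: 2614 × 120.1 = 314,000 g.

(b) [OCl⁻]/[HOCl] = 10^(pH − pKa) = 10^(7.83 − 7.5) = 2.138; fraction as HOCl = 1/(1 + 2.138) = 0.3187.
(b) Free chlorine required for 1.48 ppm HOCl: 1.48 / 0.3187 = 4.644 ppm.
(b) FC to add: 4.644 − 0.5 = 4.144 mg/L as Cl₂.
(b) Cl₂ equivalent: 4.144 mg/L × 914,000 L = 3788 g.
(b) Product at 75.2% available Cl: 3788 / 0.752 = 5037 g.

(a) 314 kg; (b) 5.04 kg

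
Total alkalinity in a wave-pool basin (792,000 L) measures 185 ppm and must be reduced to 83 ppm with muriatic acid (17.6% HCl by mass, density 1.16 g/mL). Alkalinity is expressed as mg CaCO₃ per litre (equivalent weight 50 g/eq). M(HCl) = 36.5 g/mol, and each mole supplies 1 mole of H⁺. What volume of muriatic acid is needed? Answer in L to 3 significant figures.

289 L

Alkalinity to neutralize: (185 − 83) = 102 mg/L as CaCO₃ × 792,000 L = 80,780 g as CaCO₃.
Equivalents of H⁺ required: 80,780 ÷ 50 g/eq = 1616 eq = 1616 mol HCl.
Mass of HCl: 1616 × 36.5 = 58,970 g.
Mass of 17.6% solution: 58,970 / 0.176 = 335,100 g.
Volume: 335,100 g ÷ 1.16 g/mL = 288,900 mL.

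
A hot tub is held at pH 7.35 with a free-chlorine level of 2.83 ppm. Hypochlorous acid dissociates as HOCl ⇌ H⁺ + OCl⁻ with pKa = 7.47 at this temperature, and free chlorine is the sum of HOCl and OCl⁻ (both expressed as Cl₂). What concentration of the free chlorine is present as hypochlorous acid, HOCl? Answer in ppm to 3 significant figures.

[OCl⁻]/[HOCl] = 10^(pH − pKa) = 10^(7.35 − 7.47) = 10^-0.12 = 0.7586.
Fraction as HOCl = 1 / (1 + 0.7586) = 0.5686.
HOCl = 0.5686 × 2.83 ppm = 1.609 ppm.

1.61 ppm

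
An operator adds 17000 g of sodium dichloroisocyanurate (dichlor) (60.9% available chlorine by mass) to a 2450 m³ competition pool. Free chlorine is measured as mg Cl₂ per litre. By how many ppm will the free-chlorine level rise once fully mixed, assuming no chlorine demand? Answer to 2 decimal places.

Volume: 2450 m³ = 2,450,000 L.
Available chlorine delivered: 17,000 g × 0.609 = 10,350 g as Cl₂.
Concentration rise: 10,350 g / 2,450,000 L = 4.226 mg/L = 4.23 ppm.

4.23 ppm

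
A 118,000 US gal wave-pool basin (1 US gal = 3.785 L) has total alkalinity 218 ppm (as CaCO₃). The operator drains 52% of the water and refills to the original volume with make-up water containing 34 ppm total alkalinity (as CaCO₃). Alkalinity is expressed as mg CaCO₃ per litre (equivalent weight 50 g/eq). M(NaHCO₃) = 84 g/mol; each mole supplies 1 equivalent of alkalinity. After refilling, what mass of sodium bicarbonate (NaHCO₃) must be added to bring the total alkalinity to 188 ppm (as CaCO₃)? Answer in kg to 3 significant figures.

49.3 kg

Volume: 118,000 US gal × 3.785 L/gal = 446,630 L.
After draining 52% and refilling: 218 × 0.48 + 34 × 0.52 = 122.32 ppm.
Deficit to target: 188 − 122.32 = 65.68 mg/L.
As CaCO₃: 65.68 mg/L × 446,630 L = 29,330 g; ÷ 50 g/eq ÷ 1 = 586.7 mol NaHCO₃.
Mass: 586.7 × 84 = 49,280 g.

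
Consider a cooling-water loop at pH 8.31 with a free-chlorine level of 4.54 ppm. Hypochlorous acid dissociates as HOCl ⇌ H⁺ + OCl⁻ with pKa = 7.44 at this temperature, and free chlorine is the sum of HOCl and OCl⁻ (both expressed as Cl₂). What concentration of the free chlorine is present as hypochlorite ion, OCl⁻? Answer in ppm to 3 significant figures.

4.00 ppm

[OCl⁻]/[HOCl] = 10^(pH − pKa) = 10^(8.31 − 7.44) = 10^0.87 = 7.413.
Fraction as HOCl = 1 / (1 + 7.413) = 0.1189.
OCl⁻ = (1 − 0.1189) × 4.54 ppm = 4 ppm.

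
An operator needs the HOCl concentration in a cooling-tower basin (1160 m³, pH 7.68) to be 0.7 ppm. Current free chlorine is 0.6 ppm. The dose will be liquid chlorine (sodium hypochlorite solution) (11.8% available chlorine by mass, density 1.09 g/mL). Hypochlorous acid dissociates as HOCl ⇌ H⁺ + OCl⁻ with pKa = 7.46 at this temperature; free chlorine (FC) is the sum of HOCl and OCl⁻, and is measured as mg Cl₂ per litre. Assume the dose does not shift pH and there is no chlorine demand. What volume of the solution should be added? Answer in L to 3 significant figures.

11.4 L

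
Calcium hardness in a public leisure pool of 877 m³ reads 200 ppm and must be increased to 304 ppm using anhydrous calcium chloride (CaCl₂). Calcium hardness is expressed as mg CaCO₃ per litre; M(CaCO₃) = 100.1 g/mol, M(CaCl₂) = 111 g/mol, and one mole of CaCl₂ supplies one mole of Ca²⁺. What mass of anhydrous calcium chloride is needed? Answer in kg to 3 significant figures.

Volume: 877 m³ = 877,000 L.
Hardness to add: (304 − 200) = 104 mg/L as CaCO₃ × 877,000 L = 91,210 g as CaCO₃.
Moles of Ca²⁺ (1 mol Ca²⁺ ≡ 1 mol CaCO₃): 91,210 / 100.1 g/mol = 911.2 mol.
Mass of CaCl₂: 911.2 × 111 = 101,100 g.

101 kg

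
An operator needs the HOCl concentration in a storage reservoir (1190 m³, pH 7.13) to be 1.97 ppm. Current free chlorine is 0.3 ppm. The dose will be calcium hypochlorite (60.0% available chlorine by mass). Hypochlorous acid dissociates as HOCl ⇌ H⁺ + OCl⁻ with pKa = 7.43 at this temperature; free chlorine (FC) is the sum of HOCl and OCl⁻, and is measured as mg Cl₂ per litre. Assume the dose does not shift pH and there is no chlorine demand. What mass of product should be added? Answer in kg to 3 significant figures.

5.27 kg

Volume: 1190 m³ = 1,190,000 L.
[OCl⁻]/[HOCl] = 10^(pH − pKa) = 10^(7.13 − 7.43) = 0.5012; fraction as HOCl = 1/(1 + 0.5012) = 0.6661.
Free chlorine required for 1.97 ppm HOCl: 1.97 / 0.6661 = 2.957 ppm.
FC to add: 2.957 − 0.3 = 2.657 mg/L as Cl₂.
Cl₂ equivalent: 2.657 mg/L × 1,190,000 L = 3162 g.
Product at 60.0% available Cl: 3162 / 0.6 = 5270 g.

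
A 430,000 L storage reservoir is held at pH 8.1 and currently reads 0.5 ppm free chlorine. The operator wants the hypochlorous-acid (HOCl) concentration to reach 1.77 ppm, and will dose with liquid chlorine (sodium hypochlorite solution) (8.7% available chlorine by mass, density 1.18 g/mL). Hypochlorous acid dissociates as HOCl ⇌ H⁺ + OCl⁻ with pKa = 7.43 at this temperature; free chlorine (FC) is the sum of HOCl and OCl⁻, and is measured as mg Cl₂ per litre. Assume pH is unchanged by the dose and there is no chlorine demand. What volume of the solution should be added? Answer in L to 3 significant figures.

40.0 L

[OCl⁻]/[HOCl] = 10^(pH − pKa) = 10^(8.1 − 7.43) = 4.677; fraction as HOCl = 1/(1 + 4.677) = 0.1761.
Free chlorine required for 1.77 ppm HOCl: 1.77 / 0.1761 = 10.05 ppm.
FC to add: 10.05 − 0.5 = 9.549 mg/L as Cl₂.
Cl₂ equivalent: 9.549 mg/L × 430,000 L = 4106 g.
Product at 8.7% available Cl: 4106 / 0.087 = 47,200 g.
Volume: 47,200 g ÷ 1.18 g/mL = 40,000 mL.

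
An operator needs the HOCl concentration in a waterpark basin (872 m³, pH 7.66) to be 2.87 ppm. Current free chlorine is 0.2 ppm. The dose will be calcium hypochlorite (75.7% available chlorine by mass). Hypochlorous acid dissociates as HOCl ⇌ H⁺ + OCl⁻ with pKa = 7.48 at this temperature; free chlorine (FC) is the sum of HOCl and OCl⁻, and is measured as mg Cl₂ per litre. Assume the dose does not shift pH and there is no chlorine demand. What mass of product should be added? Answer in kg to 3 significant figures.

8.08 kg

Volume: 872 m³ = 872,000 L.
[OCl⁻]/[HOCl] = 10^(pH − pKa) = 10^(7.66 − 7.48) = 1.514; fraction as HOCl = 1/(1 + 1.514) = 0.3978.
Free chlorine required for 2.87 ppm HOCl: 2.87 / 0.3978 = 7.214 ppm.
FC to add: 7.214 − 0.2 = 7.014 mg/L as Cl₂.
Cl₂ equivalent: 7.014 mg/L × 872,000 L = 6116 g.
Product at 75.7% available Cl: 6116 / 0.757 = 8079 g.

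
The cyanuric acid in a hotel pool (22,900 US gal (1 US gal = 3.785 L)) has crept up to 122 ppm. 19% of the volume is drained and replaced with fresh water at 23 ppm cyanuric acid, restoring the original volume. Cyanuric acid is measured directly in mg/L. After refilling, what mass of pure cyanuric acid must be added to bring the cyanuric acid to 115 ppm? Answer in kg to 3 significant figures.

1.02 kg

Volume: 22,900 US gal × 3.785 L/gal = 86,676 L.
After draining 19% and refilling: 122 × 0.81 + 23 × 0.19 = 103.19 ppm.
Deficit to target: 115 − 103.19 = 11.81 mg/L.
Mass: 11.81 mg/L × 86,676 L = 1024 g cyanuric acid.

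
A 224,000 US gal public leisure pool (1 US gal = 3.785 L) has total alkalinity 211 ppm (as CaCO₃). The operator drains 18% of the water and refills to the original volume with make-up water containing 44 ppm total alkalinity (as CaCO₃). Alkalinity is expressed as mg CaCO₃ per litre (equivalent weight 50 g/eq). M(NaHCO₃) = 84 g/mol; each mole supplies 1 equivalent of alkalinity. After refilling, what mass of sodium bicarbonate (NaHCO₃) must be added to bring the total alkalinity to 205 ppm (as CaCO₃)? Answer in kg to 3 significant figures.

34.3 kg

Volume: 224,000 US gal × 3.785 L/gal = 847,840 L.
After draining 18% and refilling: 211 × 0.82 + 44 × 0.18 = 180.94 ppm.
Deficit to target: 205 − 180.94 = 24.06 mg/L.
As CaCO₃: 24.06 mg/L × 847,840 L = 20,400 g; ÷ 50 g/eq ÷ 1 = 408 mol NaHCO₃.
Mass: 408 × 84 = 34,270 g.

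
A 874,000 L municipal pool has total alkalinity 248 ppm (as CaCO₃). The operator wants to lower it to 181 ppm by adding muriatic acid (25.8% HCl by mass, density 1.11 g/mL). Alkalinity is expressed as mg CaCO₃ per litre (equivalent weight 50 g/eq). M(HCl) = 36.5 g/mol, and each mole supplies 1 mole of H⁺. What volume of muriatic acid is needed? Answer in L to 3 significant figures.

149 L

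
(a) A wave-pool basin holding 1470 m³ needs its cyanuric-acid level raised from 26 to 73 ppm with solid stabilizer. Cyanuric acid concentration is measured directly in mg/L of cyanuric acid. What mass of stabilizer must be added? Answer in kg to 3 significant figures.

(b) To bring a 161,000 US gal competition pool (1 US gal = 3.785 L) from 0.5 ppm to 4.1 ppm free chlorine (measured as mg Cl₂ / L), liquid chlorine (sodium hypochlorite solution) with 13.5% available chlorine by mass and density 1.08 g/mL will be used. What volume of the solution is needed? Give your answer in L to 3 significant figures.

(a) Volume: 1470 m³ = 1,470,000 L.
(a) CYA to add: (73 − 26) = 47 mg/L × 1,470,000 L = 69,090 g cyanuric acid.

(b) Volume: 161,000 US gal × 3.785 L/gal = 609,385 L.
(b) Chlorine deficit: 4.1 − 0.5 = 3.6 ppm = 3.6 mg/L as Cl₂.
(b) Cl₂ equivalent needed: 3.6 mg/L × 609,385 L = 2,194,000 mg = 2194 g.
(b) Product at 13.5% available chlorine: 2194 / 0.135 = 16,250 g.
(b) Volume at density 1.08 g/mL: 16,250 g ÷ 1.08 g/mL = 15,050 mL.

(a) 69.1 kg; (b) 15.0 L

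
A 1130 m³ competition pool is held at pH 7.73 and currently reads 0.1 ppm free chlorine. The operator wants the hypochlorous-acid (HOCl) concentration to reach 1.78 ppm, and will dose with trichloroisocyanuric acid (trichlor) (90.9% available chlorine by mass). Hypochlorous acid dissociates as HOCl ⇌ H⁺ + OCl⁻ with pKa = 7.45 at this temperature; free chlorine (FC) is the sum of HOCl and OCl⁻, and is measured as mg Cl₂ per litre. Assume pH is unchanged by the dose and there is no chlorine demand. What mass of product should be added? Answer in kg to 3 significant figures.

Volume: 1130 m³ = 1,130,000 L.
[OCl⁻]/[HOCl] = 10^(pH − pKa) = 10^(7.73 − 7.45) = 1.905; fraction as HOCl = 1/(1 + 1.905) = 0.3442.
Free chlorine required for 1.78 ppm HOCl: 1.78 / 0.3442 = 5.172 ppm.
FC to add: 5.172 − 0.1 = 5.072 mg/L as Cl₂.
Cl₂ equivalent: 5.072 mg/L × 1,130,000 L = 5731 g.
Product at 90.9% available Cl: 5731 / 0.909 = 6305 g.

6.30 kg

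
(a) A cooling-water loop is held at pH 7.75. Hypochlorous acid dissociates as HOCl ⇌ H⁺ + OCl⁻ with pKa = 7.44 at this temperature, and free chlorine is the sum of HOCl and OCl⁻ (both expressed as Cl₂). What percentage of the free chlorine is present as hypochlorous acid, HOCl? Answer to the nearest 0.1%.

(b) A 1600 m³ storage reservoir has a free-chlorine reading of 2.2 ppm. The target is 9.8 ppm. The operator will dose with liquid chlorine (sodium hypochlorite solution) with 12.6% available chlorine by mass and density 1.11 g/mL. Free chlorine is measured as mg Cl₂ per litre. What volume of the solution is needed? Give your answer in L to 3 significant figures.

(a) [OCl⁻]/[HOCl] = 10^(pH − pKa) = 10^(7.75 − 7.44) = 10^0.31 = 2.042.
(a) Fraction as HOCl = 1 / (1 + 2.042) = 0.3288.

(b) Volume: 1600 m³ = 1,600,000 L.
(b) Chlorine deficit: 9.8 − 2.2 = 7.6 ppm = 7.6 mg/L as Cl₂.
(b) Cl₂ equivalent needed: 7.6 mg/L × 1,600,000 L = 12,160,000 mg = 12,160 g.
(b) Product at 12.6% available chlorine: 12,160 / 0.126 = 96,510 g.
(b) Volume at density 1.11 g/mL: 96,510 g ÷ 1.11 g/mL = 86,940 mL.

(a) 32.9%; (b) 86.9 L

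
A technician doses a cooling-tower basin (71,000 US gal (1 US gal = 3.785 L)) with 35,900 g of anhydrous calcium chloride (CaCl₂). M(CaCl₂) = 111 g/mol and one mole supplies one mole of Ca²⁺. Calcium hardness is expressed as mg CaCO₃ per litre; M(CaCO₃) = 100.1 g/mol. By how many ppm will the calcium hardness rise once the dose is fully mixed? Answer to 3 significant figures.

120 ppm

Volume: 71,000 US gal × 3.785 L/gal = 268,735 L.
Moles of Ca²⁺: 35,900 g ÷ 111 g/mol = 323.4 mol.
As CaCO₃: 323.4 mol × 100.1 g/mol = 32,370 g.
Rise: 32,370 g / 268,735 L × 1000 = 120.5 mg/L.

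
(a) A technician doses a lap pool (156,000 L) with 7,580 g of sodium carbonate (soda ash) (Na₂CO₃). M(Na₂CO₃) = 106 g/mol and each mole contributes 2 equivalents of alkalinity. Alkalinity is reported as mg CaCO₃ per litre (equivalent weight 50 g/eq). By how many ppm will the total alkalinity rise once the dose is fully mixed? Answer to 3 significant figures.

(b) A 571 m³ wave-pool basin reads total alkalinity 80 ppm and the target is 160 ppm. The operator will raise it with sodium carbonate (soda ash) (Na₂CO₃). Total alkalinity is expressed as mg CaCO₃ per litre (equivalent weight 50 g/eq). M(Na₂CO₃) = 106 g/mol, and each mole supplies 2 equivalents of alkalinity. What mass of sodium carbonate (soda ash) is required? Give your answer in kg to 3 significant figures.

(a) Moles of Na₂CO₃: 7,580 g ÷ 106 g/mol = 71.51 mol → 143 eq of alkalinity.
(a) As CaCO₃: 143 eq × 50 g/eq = 7151 g.
(a) Rise: 7151 g / 156,000 L × 1000 = 45.84 mg/L.

(b) Volume: 571 m³ = 571,000 L.
(b) Alkalinity to add: (160 − 80) = 80 mg/L as CaCO₃ × 571,000 L = 45,680 g as CaCO₃.
(b) Equivalents: 45,680 g ÷ 50 g/eq = 913.6 eq.
(b) Each mole of Na₂CO₃ supplies 2 eq, so 913.6 / 2 = 456.8 mol.
(b) Mass: 456.8 mol × 106 g/mol = 48,420 g.

(a) 45.8 ppm; (b) 48.4 kg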